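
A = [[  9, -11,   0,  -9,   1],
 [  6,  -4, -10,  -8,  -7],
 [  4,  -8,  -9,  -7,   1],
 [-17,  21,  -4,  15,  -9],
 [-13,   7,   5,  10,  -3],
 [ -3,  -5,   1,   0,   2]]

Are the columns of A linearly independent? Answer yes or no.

Row reduce A to echelon form.
R2 ← R2 − (2/3)·R1: [0, 10/3, -10, -2, -23/3]
R3 ← R3 − (4/9)·R1: [0, -28/9, -9, -3, 5/9]
R4 ← R4 + (17/9)·R1: [0, 2/9, -4, -2, -64/9]
R5 ← R5 + (13/9)·R1: [0, -80/9, 5, -3, -14/9]
R6 ← R6 + (1/3)·R1: [0, -26/3, 1, -3, 7/3]
R3 ← R3 + (14/15)·R2: [0, 0, -55/3, -73/15, -33/5]
R4 ← R4 − (1/15)·R2: [0, 0, -10/3, -28/15, -33/5]
R5 ← R5 + (8/3)·R2: [0, 0, -65/3, -25/3, -22]
R6 ← R6 + (13/5)·R2: [0, 0, -25, -41/5, -88/5]
R4 ← R4 − (2/11)·R3: [0, 0, 0, -54/55, -27/5]
R5 ← R5 − (13/11)·R3: [0, 0, 0, -142/55, -71/5]
R6 ← R6 − (15/11)·R3: [0, 0, 0, -86/55, -43/5]
R5 ← R5 − (71/27)·R4: [0, 0, 0, 0, 0]
R6 ← R6 − (43/27)·R4: [0, 0, 0, 0, 0]
4 pivots among 5 columns.
Only 4 < 5 pivot columns, so the columns are linearly dependent.

no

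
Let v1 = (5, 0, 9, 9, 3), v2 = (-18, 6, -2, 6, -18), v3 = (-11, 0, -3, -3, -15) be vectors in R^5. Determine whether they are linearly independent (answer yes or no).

Form the matrix with these vectors as rows and row reduce.
R2 ← R2 + (18/5)·R1: [0, 6, 152/5, 192/5, -36/5]
R3 ← R3 + (11/5)·R1: [0, 0, 84/5, 84/5, -42/5]
3 nonzero rows, so the 3 vectors span a space of dimension 3.
Since 3 = 3, the vectors are linearly independent.

yes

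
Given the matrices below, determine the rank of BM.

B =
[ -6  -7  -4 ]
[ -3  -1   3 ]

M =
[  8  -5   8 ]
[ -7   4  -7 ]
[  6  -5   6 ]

First compute BM:
[[-23,  22, -23],
 [  1,  -4,   1]]
Now row reduce the product.
R2 ← R2 + (1/23)·R1: [0, -70/23, 0]
2 nonzero rows, so rank(BM) = 2.

2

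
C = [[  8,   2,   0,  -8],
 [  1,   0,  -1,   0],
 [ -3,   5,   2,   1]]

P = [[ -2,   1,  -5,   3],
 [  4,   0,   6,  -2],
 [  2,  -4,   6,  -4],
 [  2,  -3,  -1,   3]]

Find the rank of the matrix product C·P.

First compute CP:
[[-24,  32, -20,  -4],
 [ -4,   5, -11,   7],
 [ 32, -14,  56, -24]]
Now row reduce the product.
R2 ← R2 − (1/6)·R1: [0, -1/3, -23/3, 23/3]
R3 ← R3 + (4/3)·R1: [0, 86/3, 88/3, -88/3]
R3 ← R3 + (86)·R2: [0, 0, -630, 630]
3 nonzero rows, so rank(CP) = 3.

3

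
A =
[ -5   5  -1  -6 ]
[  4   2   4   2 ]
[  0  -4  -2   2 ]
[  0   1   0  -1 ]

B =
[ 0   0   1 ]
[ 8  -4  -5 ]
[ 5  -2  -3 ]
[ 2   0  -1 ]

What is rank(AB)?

3

First compute AB:
[[ 23, -18, -21],
 [ 40, -16, -20],
 [-38,  20,  24],
 [  6,  -4,  -4]]
Now row reduce the product.
R2 ← R2 − (40/23)·R1: [0, 352/23, 380/23]
R3 ← R3 + (38/23)·R1: [0, -224/23, -246/23]
R4 ← R4 − (6/23)·R1: [0, 16/23, 34/23]
R3 ← R3 + (7/11)·R2: [0, 0, -2/11]
R4 ← R4 − (1/22)·R2: [0, 0, 8/11]
R4 ← R4 + (4)·R3: [0, 0, 0]
3 nonzero rows, so rank(AB) = 3.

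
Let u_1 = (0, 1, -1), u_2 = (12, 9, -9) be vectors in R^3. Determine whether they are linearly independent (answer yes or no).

Form the matrix with these vectors as rows and row reduce.
Swap R1 ↔ R2
2 nonzero rows, so the 2 vectors span a space of dimension 2.
Since 2 = 2, the vectors are linearly independent.

yes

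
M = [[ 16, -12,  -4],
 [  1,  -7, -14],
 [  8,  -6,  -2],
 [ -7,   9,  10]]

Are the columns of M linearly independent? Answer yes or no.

no

Row reduce M to echelon form.
R2 ← R2 − (1/16)·R1: [0, -25/4, -55/4]
R3 ← R3 − (1/2)·R1: [0, 0, 0]
R4 ← R4 + (7/16)·R1: [0, 15/4, 33/4]
R4 ← R4 + (3/5)·R2: [0, 0, 0]
2 pivots among 3 columns.
Only 2 < 3 pivot columns, so the columns are linearly dependent.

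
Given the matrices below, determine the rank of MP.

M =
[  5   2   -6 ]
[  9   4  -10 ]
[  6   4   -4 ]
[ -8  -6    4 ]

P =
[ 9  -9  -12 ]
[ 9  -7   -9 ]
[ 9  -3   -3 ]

First compute MP:
[[  9, -41, -60],
 [ 27, -79, -114],
 [ 54, -70, -96],
 [-90, 102, 138]]
Now row reduce the product.
R2 ← R2 − (3)·R1: [0, 44, 66]
R3 ← R3 − (6)·R1: [0, 176, 264]
R4 ← R4 + (10)·R1: [0, -308, -462]
R3 ← R3 − (4)·R2: [0, 0, 0]
R4 ← R4 + (7)·R2: [0, 0, 0]
2 nonzero rows, so rank(MP) = 2.

2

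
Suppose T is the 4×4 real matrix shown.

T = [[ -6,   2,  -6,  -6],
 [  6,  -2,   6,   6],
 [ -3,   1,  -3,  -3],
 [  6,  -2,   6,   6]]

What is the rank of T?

1

Row reduce to echelon form.
R2 ← R2 + R1: [0, 0, 0, 0]
R3 ← R3 − (1/2)·R1: [0, 0, 0, 0]
R4 ← R4 + R1: [0, 0, 0, 0]
Echelon form has 1 nonzero row, so rank(T) = 1.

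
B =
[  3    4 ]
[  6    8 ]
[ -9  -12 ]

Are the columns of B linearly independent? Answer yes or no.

no

Row reduce B to echelon form.
R2 ← R2 − (2)·R1: [0, 0]
R3 ← R3 + (3)·R1: [0, 0]
1 pivot among 2 columns.
Only 1 < 2 pivot columns, so the columns are linearly dependent.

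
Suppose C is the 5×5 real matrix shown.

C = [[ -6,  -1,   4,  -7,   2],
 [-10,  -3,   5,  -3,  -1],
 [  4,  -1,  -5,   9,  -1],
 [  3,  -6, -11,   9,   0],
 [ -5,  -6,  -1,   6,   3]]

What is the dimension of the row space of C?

Row reduce to echelon form.
R2 ← R2 − (5/3)·R1: [0, -4/3, -5/3, 26/3, -13/3]
R3 ← R3 + (2/3)·R1: [0, -5/3, -7/3, 13/3, 1/3]
R4 ← R4 + (1/2)·R1: [0, -13/2, -9, 11/2, 1]
R5 ← R5 − (5/6)·R1: [0, -31/6, -13/3, 71/6, 4/3]
R3 ← R3 − (5/4)·R2: [0, 0, -1/4, -13/2, 23/4]
R4 ← R4 − (39/8)·R2: [0, 0, -7/8, -147/4, 177/8]
R5 ← R5 − (31/8)·R2: [0, 0, 17/8, -87/4, 145/8]
R4 ← R4 − (7/2)·R3: [0, 0, 0, -14, 2]
R5 ← R5 + (17/2)·R3: [0, 0, 0, -77, 67]
R5 ← R5 − (11/2)·R4: [0, 0, 0, 0, 56]
Echelon form has 5 nonzero rows, so rank(C) = 5.
The row space has dimension equal to the rank: 5.

5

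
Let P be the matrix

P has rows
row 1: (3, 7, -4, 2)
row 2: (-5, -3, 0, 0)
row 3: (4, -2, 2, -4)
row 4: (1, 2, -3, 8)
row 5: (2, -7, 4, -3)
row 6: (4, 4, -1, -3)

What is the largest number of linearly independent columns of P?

Row reduce to echelon form.
R2 ← R2 + (5/3)·R1: [0, 26/3, -20/3, 10/3]
R3 ← R3 − (4/3)·R1: [0, -34/3, 22/3, -20/3]
R4 ← R4 − (1/3)·R1: [0, -1/3, -5/3, 22/3]
R5 ← R5 − (2/3)·R1: [0, -35/3, 20/3, -13/3]
R6 ← R6 − (4/3)·R1: [0, -16/3, 13/3, -17/3]
R3 ← R3 + (17/13)·R2: [0, 0, -18/13, -30/13]
R4 ← R4 + (1/26)·R2: [0, 0, -25/13, 97/13]
R5 ← R5 + (35/26)·R2: [0, 0, -30/13, 2/13]
R6 ← R6 + (8/13)·R2: [0, 0, 3/13, -47/13]
R4 ← R4 − (25/18)·R3: [0, 0, 0, 32/3]
R5 ← R5 − (5/3)·R3: [0, 0, 0, 4]
R6 ← R6 + (1/6)·R3: [0, 0, 0, -4]
R5 ← R5 − (3/8)·R4: [0, 0, 0, 0]
R6 ← R6 + (3/8)·R4: [0, 0, 0, 0]
Echelon form has 4 nonzero rows, so rank(P) = 4.
The rank gives the maximum number of linearly independent columns: 4.

4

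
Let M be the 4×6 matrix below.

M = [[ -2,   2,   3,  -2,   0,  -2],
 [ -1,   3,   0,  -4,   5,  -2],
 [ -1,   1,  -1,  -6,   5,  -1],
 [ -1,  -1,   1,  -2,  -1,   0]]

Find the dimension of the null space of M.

Row reduce to echelon form.
R2 ← R2 − (1/2)·R1: [0, 2, -3/2, -3, 5, -1]
R3 ← R3 − (1/2)·R1: [0, 0, -5/2, -5, 5, 0]
R4 ← R4 − (1/2)·R1: [0, -2, -1/2, -1, -1, 1]
R4 ← R4 + R2: [0, 0, -2, -4, 4, 0]
R4 ← R4 − (4/5)·R3: [0, 0, 0, 0, 0, 0]
3 nonzero rows, so rank(M) = 3.
M has 6 columns; by rank–nullity, nullity = 6 − 3 = 3.

3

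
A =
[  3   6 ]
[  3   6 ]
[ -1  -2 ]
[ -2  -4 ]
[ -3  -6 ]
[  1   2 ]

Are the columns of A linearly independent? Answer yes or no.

Row reduce A to echelon form.
R2 ← R2 − R1: [0, 0]
R3 ← R3 + (1/3)·R1: [0, 0]
R4 ← R4 + (2/3)·R1: [0, 0]
R5 ← R5 + R1: [0, 0]
R6 ← R6 − (1/3)·R1: [0, 0]
1 pivot among 2 columns.
Only 1 < 2 pivot columns, so the columns are linearly dependent.

no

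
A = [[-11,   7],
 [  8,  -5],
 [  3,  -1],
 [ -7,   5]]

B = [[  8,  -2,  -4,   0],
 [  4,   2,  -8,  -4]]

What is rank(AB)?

First compute AB:
[[-60,  36, -12, -28],
 [ 44, -26,   8,  20],
 [ 20,  -8,  -4,   4],
 [-36,  24, -12, -20]]
Now row reduce the product.
R2 ← R2 + (11/15)·R1: [0, 2/5, -4/5, -8/15]
R3 ← R3 + (1/3)·R1: [0, 4, -8, -16/3]
R4 ← R4 − (3/5)·R1: [0, 12/5, -24/5, -16/5]
R3 ← R3 − (10)·R2: [0, 0, 0, 0]
R4 ← R4 − (6)·R2: [0, 0, 0, 0]
2 nonzero rows, so rank(AB) = 2.

2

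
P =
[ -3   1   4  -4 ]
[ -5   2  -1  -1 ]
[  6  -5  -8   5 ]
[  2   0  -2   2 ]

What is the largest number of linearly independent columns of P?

4

Row reduce to echelon form.
R2 ← R2 − (5/3)·R1: [0, 1/3, -23/3, 17/3]
R3 ← R3 + (2)·R1: [0, -3, 0, -3]
R4 ← R4 + (2/3)·R1: [0, 2/3, 2/3, -2/3]
R3 ← R3 + (9)·R2: [0, 0, -69, 48]
R4 ← R4 − (2)·R2: [0, 0, 16, -12]
R4 ← R4 + (16/69)·R3: [0, 0, 0, -20/23]
Echelon form has 4 nonzero rows, so rank(P) = 4.
The rank gives the maximum number of linearly independent columns: 4.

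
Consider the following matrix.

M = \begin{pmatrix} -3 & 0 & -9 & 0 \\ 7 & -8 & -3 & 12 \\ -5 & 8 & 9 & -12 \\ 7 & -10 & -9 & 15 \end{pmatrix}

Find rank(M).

Row reduce to echelon form.
R2 ← R2 + (7/3)·R1: [0, -8, -24, 12]
R3 ← R3 − (5/3)·R1: [0, 8, 24, -12]
R4 ← R4 + (7/3)·R1: [0, -10, -30, 15]
R3 ← R3 + R2: [0, 0, 0, 0]
R4 ← R4 − (5/4)·R2: [0, 0, 0, 0]
Echelon form has 2 nonzero rows, so rank(M) = 2.

2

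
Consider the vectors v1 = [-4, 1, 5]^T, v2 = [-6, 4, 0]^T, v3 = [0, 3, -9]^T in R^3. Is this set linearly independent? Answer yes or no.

Form the matrix with these vectors as rows and row reduce.
R2 ← R2 − (3/2)·R1: [0, 5/2, -15/2]
R3 ← R3 − (6/5)·R2: [0, 0, 0]
2 nonzero rows, so the 3 vectors span a space of dimension 2.
Since 2 < 3, the vectors are linearly dependent.

no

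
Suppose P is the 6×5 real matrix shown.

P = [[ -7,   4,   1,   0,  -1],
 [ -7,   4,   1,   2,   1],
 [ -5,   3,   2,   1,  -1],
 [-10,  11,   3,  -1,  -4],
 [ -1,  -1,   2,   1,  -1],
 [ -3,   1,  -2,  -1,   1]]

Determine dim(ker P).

Row reduce to echelon form.
R2 ← R2 − R1: [0, 0, 0, 2, 2]
R3 ← R3 − (5/7)·R1: [0, 1/7, 9/7, 1, -2/7]
R4 ← R4 − (10/7)·R1: [0, 37/7, 11/7, -1, -18/7]
R5 ← R5 − (1/7)·R1: [0, -11/7, 13/7, 1, -6/7]
R6 ← R6 − (3/7)·R1: [0, -5/7, -17/7, -1, 10/7]
Swap R2 ↔ R3
R4 ← R4 − (37)·R2: [0, 0, -46, -38, 8]
R5 ← R5 + (11)·R2: [0, 0, 16, 12, -4]
R6 ← R6 + (5)·R2: [0, 0, 4, 4, 0]
Swap R3 ↔ R4
R5 ← R5 + (8/23)·R3: [0, 0, 0, -28/23, -28/23]
R6 ← R6 + (2/23)·R3: [0, 0, 0, 16/23, 16/23]
R5 ← R5 + (14/23)·R4: [0, 0, 0, 0, 0]
R6 ← R6 − (8/23)·R4: [0, 0, 0, 0, 0]
4 nonzero rows, so rank(P) = 4.
P has 5 columns; by rank–nullity, nullity = 5 − 4 = 1.

1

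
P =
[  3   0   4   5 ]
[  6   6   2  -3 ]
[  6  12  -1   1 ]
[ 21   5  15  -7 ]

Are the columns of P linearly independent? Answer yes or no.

Row reduce P to echelon form.
R2 ← R2 − (2)·R1: [0, 6, -6, -13]
R3 ← R3 − (2)·R1: [0, 12, -9, -9]
R4 ← R4 − (7)·R1: [0, 5, -13, -42]
R3 ← R3 − (2)·R2: [0, 0, 3, 17]
R4 ← R4 − (5/6)·R2: [0, 0, -8, -187/6]
R4 ← R4 + (8/3)·R3: [0, 0, 0, 85/6]
4 pivots among 4 columns.
Every column is a pivot column, so the columns are linearly independent.

yes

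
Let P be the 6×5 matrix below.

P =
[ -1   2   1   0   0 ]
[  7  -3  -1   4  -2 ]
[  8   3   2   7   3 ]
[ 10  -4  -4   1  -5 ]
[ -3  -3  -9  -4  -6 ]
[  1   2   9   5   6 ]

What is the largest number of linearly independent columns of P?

5

Row reduce to echelon form.
R2 ← R2 + (7)·R1: [0, 11, 6, 4, -2]
R3 ← R3 + (8)·R1: [0, 19, 10, 7, 3]
R4 ← R4 + (10)·R1: [0, 16, 6, 1, -5]
R5 ← R5 − (3)·R1: [0, -9, -12, -4, -6]
R6 ← R6 + R1: [0, 4, 10, 5, 6]
R3 ← R3 − (19/11)·R2: [0, 0, -4/11, 1/11, 71/11]
R4 ← R4 − (16/11)·R2: [0, 0, -30/11, -53/11, -23/11]
R5 ← R5 + (9/11)·R2: [0, 0, -78/11, -8/11, -84/11]
R6 ← R6 − (4/11)·R2: [0, 0, 86/11, 39/11, 74/11]
R4 ← R4 − (15/2)·R3: [0, 0, 0, -11/2, -101/2]
R5 ← R5 − (39/2)·R3: [0, 0, 0, -5/2, -267/2]
R6 ← R6 + (43/2)·R3: [0, 0, 0, 11/2, 291/2]
R5 ← R5 − (5/11)·R4: [0, 0, 0, 0, -1216/11]
R6 ← R6 + R4: [0, 0, 0, 0, 95]
R6 ← R6 + (55/64)·R5: [0, 0, 0, 0, 0]
Echelon form has 5 nonzero rows, so rank(P) = 5.
The rank gives the maximum number of linearly independent columns: 5.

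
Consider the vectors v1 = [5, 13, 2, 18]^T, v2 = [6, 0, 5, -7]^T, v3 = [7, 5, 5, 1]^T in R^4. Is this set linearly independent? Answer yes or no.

no

Form the matrix with these vectors as rows and row reduce.
R2 ← R2 − (6/5)·R1: [0, -78/5, 13/5, -143/5]
R3 ← R3 − (7/5)·R1: [0, -66/5, 11/5, -121/5]
R3 ← R3 − (11/13)·R2: [0, 0, 0, 0]
2 nonzero rows, so the 3 vectors span a space of dimension 2.
Since 2 < 3, the vectors are linearly dependent.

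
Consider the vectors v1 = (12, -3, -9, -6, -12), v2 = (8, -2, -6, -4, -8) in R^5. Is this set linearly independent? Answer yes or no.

Form the matrix with these vectors as rows and row reduce.
R2 ← R2 − (2/3)·R1: [0, 0, 0, 0, 0]
1 nonzero row, so the 2 vectors span a space of dimension 1.
Since 1 < 2, the vectors are linearly dependent.

no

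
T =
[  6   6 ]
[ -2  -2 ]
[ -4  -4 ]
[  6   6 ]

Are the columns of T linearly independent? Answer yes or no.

Row reduce T to echelon form.
R2 ← R2 + (1/3)·R1: [0, 0]
R3 ← R3 + (2/3)·R1: [0, 0]
R4 ← R4 − R1: [0, 0]
1 pivot among 2 columns.
Only 1 < 2 pivot columns, so the columns are linearly dependent.

no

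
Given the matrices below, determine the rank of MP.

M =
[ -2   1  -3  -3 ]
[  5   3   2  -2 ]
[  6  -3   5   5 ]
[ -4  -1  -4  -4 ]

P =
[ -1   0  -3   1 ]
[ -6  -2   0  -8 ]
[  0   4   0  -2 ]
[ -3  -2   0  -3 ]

4

First compute MP:
[[  5,  -8,   6,   5],
 [-17,   6, -15, -17],
 [ -3,  16, -18,   5],
 [ 22,  -6,  12,  24]]
Now row reduce the product.
R2 ← R2 + (17/5)·R1: [0, -106/5, 27/5, 0]
R3 ← R3 + (3/5)·R1: [0, 56/5, -72/5, 8]
R4 ← R4 − (22/5)·R1: [0, 146/5, -72/5, 2]
R3 ← R3 + (28/53)·R2: [0, 0, -612/53, 8]
R4 ← R4 + (73/53)·R2: [0, 0, -369/53, 2]
R4 ← R4 − (41/68)·R3: [0, 0, 0, -48/17]
4 nonzero rows, so rank(MP) = 4.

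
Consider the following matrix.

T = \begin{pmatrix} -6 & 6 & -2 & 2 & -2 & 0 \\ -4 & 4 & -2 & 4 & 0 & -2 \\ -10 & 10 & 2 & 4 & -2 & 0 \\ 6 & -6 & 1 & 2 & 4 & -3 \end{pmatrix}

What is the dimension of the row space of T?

Row reduce to echelon form.
R2 ← R2 − (2/3)·R1: [0, 0, -2/3, 8/3, 4/3, -2]
R3 ← R3 − (5/3)·R1: [0, 0, 16/3, 2/3, 4/3, 0]
R4 ← R4 + R1: [0, 0, -1, 4, 2, -3]
R3 ← R3 + (8)·R2: [0, 0, 0, 22, 12, -16]
R4 ← R4 − (3/2)·R2: [0, 0, 0, 0, 0, 0]
Echelon form has 3 nonzero rows, so rank(T) = 3.
The row space has dimension equal to the rank: 3.

3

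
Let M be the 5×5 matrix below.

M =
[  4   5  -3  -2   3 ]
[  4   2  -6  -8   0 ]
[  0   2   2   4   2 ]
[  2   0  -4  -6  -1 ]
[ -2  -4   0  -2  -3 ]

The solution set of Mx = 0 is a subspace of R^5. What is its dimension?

3

Row reduce to echelon form.
R2 ← R2 − R1: [0, -3, -3, -6, -3]
R4 ← R4 − (1/2)·R1: [0, -5/2, -5/2, -5, -5/2]
R5 ← R5 + (1/2)·R1: [0, -3/2, -3/2, -3, -3/2]
R3 ← R3 + (2/3)·R2: [0, 0, 0, 0, 0]
R4 ← R4 − (5/6)·R2: [0, 0, 0, 0, 0]
R5 ← R5 − (1/2)·R2: [0, 0, 0, 0, 0]
2 nonzero rows, so rank(M) = 2.
M has 5 columns; by rank–nullity, nullity = 5 − 2 = 3.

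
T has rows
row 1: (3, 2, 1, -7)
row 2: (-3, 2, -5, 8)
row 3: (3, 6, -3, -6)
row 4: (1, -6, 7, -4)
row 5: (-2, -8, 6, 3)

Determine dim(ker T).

Row reduce to echelon form.
R2 ← R2 + R1: [0, 4, -4, 1]
R3 ← R3 − R1: [0, 4, -4, 1]
R4 ← R4 − (1/3)·R1: [0, -20/3, 20/3, -5/3]
R5 ← R5 + (2/3)·R1: [0, -20/3, 20/3, -5/3]
R3 ← R3 − R2: [0, 0, 0, 0]
R4 ← R4 + (5/3)·R2: [0, 0, 0, 0]
R5 ← R5 + (5/3)·R2: [0, 0, 0, 0]
2 nonzero rows, so rank(T) = 2.
T has 4 columns; by rank–nullity, nullity = 4 − 2 = 2.

2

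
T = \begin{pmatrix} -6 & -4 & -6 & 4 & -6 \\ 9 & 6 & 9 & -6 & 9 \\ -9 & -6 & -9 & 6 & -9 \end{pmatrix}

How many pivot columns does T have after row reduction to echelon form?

1

Row reduce to echelon form.
R2 ← R2 + (3/2)·R1: [0, 0, 0, 0, 0]
R3 ← R3 − (3/2)·R1: [0, 0, 0, 0, 0]
Echelon form has 1 nonzero row, so rank(T) = 1.
Each nonzero row contributes one pivot column: 1 pivot columns.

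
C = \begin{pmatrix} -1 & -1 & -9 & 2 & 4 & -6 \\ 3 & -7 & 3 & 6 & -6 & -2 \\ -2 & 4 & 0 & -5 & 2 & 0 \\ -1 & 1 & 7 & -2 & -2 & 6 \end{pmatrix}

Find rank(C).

4

Row reduce to echelon form.
R2 ← R2 + (3)·R1: [0, -10, -24, 12, 6, -20]
R3 ← R3 − (2)·R1: [0, 6, 18, -9, -6, 12]
R4 ← R4 − R1: [0, 2, 16, -4, -6, 12]
R3 ← R3 + (3/5)·R2: [0, 0, 18/5, -9/5, -12/5, 0]
R4 ← R4 + (1/5)·R2: [0, 0, 56/5, -8/5, -24/5, 8]
R4 ← R4 − (28/9)·R3: [0, 0, 0, 4, 8/3, 8]
Echelon form has 4 nonzero rows, so rank(C) = 4.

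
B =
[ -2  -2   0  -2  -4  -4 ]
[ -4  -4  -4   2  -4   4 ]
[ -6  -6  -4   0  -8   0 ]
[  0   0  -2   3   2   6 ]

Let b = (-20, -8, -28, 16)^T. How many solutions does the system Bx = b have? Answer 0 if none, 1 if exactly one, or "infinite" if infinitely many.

infinite

Row reduce the augmented matrix [B | b].
R2 ← R2 − (2)·R1: [0, 0, -4, 6, 4, 12, 32]
R3 ← R3 − (3)·R1: [0, 0, -4, 6, 4, 12, 32]
R3 ← R3 − R2: [0, 0, 0, 0, 0, 0, 0]
R4 ← R4 − (1/2)·R2: [0, 0, 0, 0, 0, 0, 0]
The echelon form has 2 nonzero rows, and every pivot lies in the first 6 columns, so rank(B) = rank([B|b]) = 2.
The system is consistent.
rank = 2 < 6 unknowns, so there are infinitely many solutions.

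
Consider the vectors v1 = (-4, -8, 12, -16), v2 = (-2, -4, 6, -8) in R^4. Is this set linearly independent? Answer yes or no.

no

Form the matrix with these vectors as rows and row reduce.
R2 ← R2 − (1/2)·R1: [0, 0, 0, 0]
1 nonzero row, so the 2 vectors span a space of dimension 1.
Since 1 < 2, the vectors are linearly dependent.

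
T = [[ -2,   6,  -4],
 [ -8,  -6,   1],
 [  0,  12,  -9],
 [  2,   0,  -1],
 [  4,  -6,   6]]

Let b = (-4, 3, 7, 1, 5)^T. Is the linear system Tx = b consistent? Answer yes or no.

Row reduce the augmented matrix [T | b].
R2 ← R2 − (4)·R1: [0, -30, 17, 19]
R4 ← R4 + R1: [0, 6, -5, -3]
R5 ← R5 + (2)·R1: [0, 6, -2, -3]
R3 ← R3 + (2/5)·R2: [0, 0, -11/5, 73/5]
R4 ← R4 + (1/5)·R2: [0, 0, -8/5, 4/5]
R5 ← R5 + (1/5)·R2: [0, 0, 7/5, 4/5]
R4 ← R4 − (8/11)·R3: [0, 0, 0, -108/11]
R5 ← R5 + (7/11)·R3: [0, 0, 0, 111/11]
R5 ← R5 + (37/36)·R4: [0, 0, 0, 0]
The echelon form has 4 nonzero rows; the last pivot sits in the augmented column, so rank(T) = 3 but rank([T|b]) = 4.
Since the ranks differ, the system is inconsistent.

no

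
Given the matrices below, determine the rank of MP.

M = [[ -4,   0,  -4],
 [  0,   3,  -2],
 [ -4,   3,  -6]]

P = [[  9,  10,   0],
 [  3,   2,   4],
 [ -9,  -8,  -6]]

First compute MP:
[[  0,  -8,  24],
 [ 27,  22,  24],
 [ 27,  14,  48]]
Now row reduce the product.
Swap R1 ↔ R2
R3 ← R3 − R1: [0, -8, 24]
R3 ← R3 − R2: [0, 0, 0]
2 nonzero rows, so rank(MP) = 2.

2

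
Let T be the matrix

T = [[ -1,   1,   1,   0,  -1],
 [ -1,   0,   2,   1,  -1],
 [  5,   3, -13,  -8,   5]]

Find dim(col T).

Row reduce to echelon form.
R2 ← R2 − R1: [0, -1, 1, 1, 0]
R3 ← R3 + (5)·R1: [0, 8, -8, -8, 0]
R3 ← R3 + (8)·R2: [0, 0, 0, 0, 0]
Echelon form has 2 nonzero rows, so rank(T) = 2.
The column space has dimension equal to the rank: 2.

2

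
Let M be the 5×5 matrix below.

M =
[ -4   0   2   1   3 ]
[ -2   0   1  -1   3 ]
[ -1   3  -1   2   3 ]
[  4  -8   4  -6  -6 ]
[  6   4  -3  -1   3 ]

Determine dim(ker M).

Row reduce to echelon form.
R2 ← R2 − (1/2)·R1: [0, 0, 0, -3/2, 3/2]
R3 ← R3 − (1/4)·R1: [0, 3, -3/2, 7/4, 9/4]
R4 ← R4 + R1: [0, -8, 6, -5, -3]
R5 ← R5 + (3/2)·R1: [0, 4, 0, 1/2, 15/2]
Swap R2 ↔ R3
R4 ← R4 + (8/3)·R2: [0, 0, 2, -1/3, 3]
R5 ← R5 − (4/3)·R2: [0, 0, 2, -11/6, 9/2]
Swap R3 ↔ R4
R5 ← R5 − R3: [0, 0, 0, -3/2, 3/2]
R5 ← R5 − R4: [0, 0, 0, 0, 0]
4 nonzero rows, so rank(M) = 4.
M has 5 columns; by rank–nullity, nullity = 5 − 4 = 1.

1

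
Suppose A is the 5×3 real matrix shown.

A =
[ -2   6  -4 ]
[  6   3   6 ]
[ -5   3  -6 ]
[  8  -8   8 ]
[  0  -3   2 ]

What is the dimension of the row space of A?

Row reduce to echelon form.
R2 ← R2 + (3)·R1: [0, 21, -6]
R3 ← R3 − (5/2)·R1: [0, -12, 4]
R4 ← R4 + (4)·R1: [0, 16, -8]
R3 ← R3 + (4/7)·R2: [0, 0, 4/7]
R4 ← R4 − (16/21)·R2: [0, 0, -24/7]
R5 ← R5 + (1/7)·R2: [0, 0, 8/7]
R4 ← R4 + (6)·R3: [0, 0, 0]
R5 ← R5 − (2)·R3: [0, 0, 0]
Echelon form has 3 nonzero rows, so rank(A) = 3.
The row space has dimension equal to the rank: 3.

3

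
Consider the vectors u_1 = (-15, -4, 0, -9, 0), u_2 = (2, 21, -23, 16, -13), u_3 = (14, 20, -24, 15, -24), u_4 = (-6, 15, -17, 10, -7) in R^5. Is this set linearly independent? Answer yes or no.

Form the matrix with these vectors as rows and row reduce.
R2 ← R2 + (2/15)·R1: [0, 307/15, -23, 74/5, -13]
R3 ← R3 + (14/15)·R1: [0, 244/15, -24, 33/5, -24]
R4 ← R4 − (2/5)·R1: [0, 83/5, -17, 68/5, -7]
R3 ← R3 − (244/307)·R2: [0, 0, -1756/307, -1585/307, -4196/307]
R4 ← R4 − (249/307)·R2: [0, 0, 508/307, 490/307, 1088/307]
R4 ← R4 + (127/439)·R3: [0, 0, 0, 45/439, -180/439]
4 nonzero rows, so the 4 vectors span a space of dimension 4.
Since 4 = 4, the vectors are linearly independent.

yes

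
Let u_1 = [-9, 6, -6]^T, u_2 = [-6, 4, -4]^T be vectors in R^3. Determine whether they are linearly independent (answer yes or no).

no

Form the matrix with these vectors as rows and row reduce.
R2 ← R2 − (2/3)·R1: [0, 0, 0]
1 nonzero row, so the 2 vectors span a space of dimension 1.
Since 1 < 2, the vectors are linearly dependent.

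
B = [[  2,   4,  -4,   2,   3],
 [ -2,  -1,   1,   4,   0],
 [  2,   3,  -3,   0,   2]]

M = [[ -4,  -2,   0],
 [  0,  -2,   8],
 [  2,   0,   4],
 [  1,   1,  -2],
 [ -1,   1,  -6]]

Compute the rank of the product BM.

First compute BM:
[[-17,  -7,  -6],
 [ 14,  10, -12],
 [-16,  -8,   0]]
Now row reduce the product.
R2 ← R2 + (14/17)·R1: [0, 72/17, -288/17]
R3 ← R3 − (16/17)·R1: [0, -24/17, 96/17]
R3 ← R3 + (1/3)·R2: [0, 0, 0]
2 nonzero rows, so rank(BM) = 2.

2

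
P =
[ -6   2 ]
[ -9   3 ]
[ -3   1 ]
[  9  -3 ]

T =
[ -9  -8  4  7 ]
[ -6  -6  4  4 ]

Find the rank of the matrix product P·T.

First compute PT:
[[ 42,  36, -16, -34],
 [ 63,  54, -24, -51],
 [ 21,  18,  -8, -17],
 [-63, -54,  24,  51]]
Now row reduce the product.
R2 ← R2 − (3/2)·R1: [0, 0, 0, 0]
R3 ← R3 − (1/2)·R1: [0, 0, 0, 0]
R4 ← R4 + (3/2)·R1: [0, 0, 0, 0]
1 nonzero row, so rank(PT) = 1.

1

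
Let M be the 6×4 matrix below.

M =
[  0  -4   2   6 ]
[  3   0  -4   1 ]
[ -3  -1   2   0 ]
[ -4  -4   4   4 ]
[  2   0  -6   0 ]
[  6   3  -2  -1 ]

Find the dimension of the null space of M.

Row reduce to echelon form.
Swap R1 ↔ R2
R3 ← R3 + R1: [0, -1, -2, 1]
R4 ← R4 + (4/3)·R1: [0, -4, -4/3, 16/3]
R5 ← R5 − (2/3)·R1: [0, 0, -10/3, -2/3]
R6 ← R6 − (2)·R1: [0, 3, 6, -3]
R3 ← R3 − (1/4)·R2: [0, 0, -5/2, -1/2]
R4 ← R4 − R2: [0, 0, -10/3, -2/3]
R6 ← R6 + (3/4)·R2: [0, 0, 15/2, 3/2]
R4 ← R4 − (4/3)·R3: [0, 0, 0, 0]
R5 ← R5 − (4/3)·R3: [0, 0, 0, 0]
R6 ← R6 + (3)·R3: [0, 0, 0, 0]
3 nonzero rows, so rank(M) = 3.
M has 4 columns; by rank–nullity, nullity = 4 − 3 = 1.

1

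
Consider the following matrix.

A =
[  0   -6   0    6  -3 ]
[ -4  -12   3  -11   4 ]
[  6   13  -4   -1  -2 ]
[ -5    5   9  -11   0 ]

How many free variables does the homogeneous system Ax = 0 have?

Row reduce to echelon form.
Swap R1 ↔ R2
R3 ← R3 + (3/2)·R1: [0, -5, 1/2, -35/2, 4]
R4 ← R4 − (5/4)·R1: [0, 20, 21/4, 11/4, -5]
R3 ← R3 − (5/6)·R2: [0, 0, 1/2, -45/2, 13/2]
R4 ← R4 + (10/3)·R2: [0, 0, 21/4, 91/4, -15]
R4 ← R4 − (21/2)·R3: [0, 0, 0, 259, -333/4]
4 nonzero rows, so rank(A) = 4.
A has 5 columns; by rank–nullity, nullity = 5 − 4 = 1.

1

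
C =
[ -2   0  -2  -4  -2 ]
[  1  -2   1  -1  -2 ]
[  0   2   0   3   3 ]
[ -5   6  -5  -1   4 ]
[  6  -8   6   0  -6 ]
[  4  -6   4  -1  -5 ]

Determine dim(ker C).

3

Row reduce to echelon form.
R2 ← R2 + (1/2)·R1: [0, -2, 0, -3, -3]
R4 ← R4 − (5/2)·R1: [0, 6, 0, 9, 9]
R5 ← R5 + (3)·R1: [0, -8, 0, -12, -12]
R6 ← R6 + (2)·R1: [0, -6, 0, -9, -9]
R3 ← R3 + R2: [0, 0, 0, 0, 0]
R4 ← R4 + (3)·R2: [0, 0, 0, 0, 0]
R5 ← R5 − (4)·R2: [0, 0, 0, 0, 0]
R6 ← R6 − (3)·R2: [0, 0, 0, 0, 0]
2 nonzero rows, so rank(C) = 2.
C has 5 columns; by rank–nullity, nullity = 5 − 2 = 3.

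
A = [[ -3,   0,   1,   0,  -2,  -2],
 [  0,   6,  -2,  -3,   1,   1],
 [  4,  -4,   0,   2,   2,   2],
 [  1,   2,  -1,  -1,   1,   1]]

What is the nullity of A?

4

Row reduce to echelon form.
R3 ← R3 + (4/3)·R1: [0, -4, 4/3, 2, -2/3, -2/3]
R4 ← R4 + (1/3)·R1: [0, 2, -2/3, -1, 1/3, 1/3]
R3 ← R3 + (2/3)·R2: [0, 0, 0, 0, 0, 0]
R4 ← R4 − (1/3)·R2: [0, 0, 0, 0, 0, 0]
2 nonzero rows, so rank(A) = 2.
A has 6 columns; by rank–nullity, nullity = 6 − 2 = 4.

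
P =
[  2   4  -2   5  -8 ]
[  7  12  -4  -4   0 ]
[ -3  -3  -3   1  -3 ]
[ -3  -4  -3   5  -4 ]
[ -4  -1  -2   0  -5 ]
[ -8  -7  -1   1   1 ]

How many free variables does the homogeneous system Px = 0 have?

0

Row reduce to echelon form.
R2 ← R2 − (7/2)·R1: [0, -2, 3, -43/2, 28]
R3 ← R3 + (3/2)·R1: [0, 3, -6, 17/2, -15]
R4 ← R4 + (3/2)·R1: [0, 2, -6, 25/2, -16]
R5 ← R5 + (2)·R1: [0, 7, -6, 10, -21]
R6 ← R6 + (4)·R1: [0, 9, -9, 21, -31]
R3 ← R3 + (3/2)·R2: [0, 0, -3/2, -95/4, 27]
R4 ← R4 + R2: [0, 0, -3, -9, 12]
R5 ← R5 + (7/2)·R2: [0, 0, 9/2, -261/4, 77]
R6 ← R6 + (9/2)·R2: [0, 0, 9/2, -303/4, 95]
R4 ← R4 − (2)·R3: [0, 0, 0, 77/2, -42]
R5 ← R5 + (3)·R3: [0, 0, 0, -273/2, 158]
R6 ← R6 + (3)·R3: [0, 0, 0, -147, 176]
R5 ← R5 + (39/11)·R4: [0, 0, 0, 0, 100/11]
R6 ← R6 + (42/11)·R4: [0, 0, 0, 0, 172/11]
R6 ← R6 − (43/25)·R5: [0, 0, 0, 0, 0]
5 nonzero rows, so rank(P) = 5.
P has 5 columns; by rank–nullity, nullity = 5 − 5 = 0.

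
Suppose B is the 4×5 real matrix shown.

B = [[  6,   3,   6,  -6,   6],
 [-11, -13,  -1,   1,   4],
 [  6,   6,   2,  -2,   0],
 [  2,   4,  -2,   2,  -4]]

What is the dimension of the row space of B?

Row reduce to echelon form.
R2 ← R2 + (11/6)·R1: [0, -15/2, 10, -10, 15]
R3 ← R3 − R1: [0, 3, -4, 4, -6]
R4 ← R4 − (1/3)·R1: [0, 3, -4, 4, -6]
R3 ← R3 + (2/5)·R2: [0, 0, 0, 0, 0]
R4 ← R4 + (2/5)·R2: [0, 0, 0, 0, 0]
Echelon form has 2 nonzero rows, so rank(B) = 2.
The row space has dimension equal to the rank: 2.

2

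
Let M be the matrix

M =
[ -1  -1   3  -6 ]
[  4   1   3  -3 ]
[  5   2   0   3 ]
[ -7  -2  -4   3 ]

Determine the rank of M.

2

Row reduce to echelon form.
R2 ← R2 + (4)·R1: [0, -3, 15, -27]
R3 ← R3 + (5)·R1: [0, -3, 15, -27]
R4 ← R4 − (7)·R1: [0, 5, -25, 45]
R3 ← R3 − R2: [0, 0, 0, 0]
R4 ← R4 + (5/3)·R2: [0, 0, 0, 0]
Echelon form has 2 nonzero rows, so rank(M) = 2.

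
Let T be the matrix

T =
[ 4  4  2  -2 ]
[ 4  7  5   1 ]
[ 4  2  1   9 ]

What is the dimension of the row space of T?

Row reduce to echelon form.
R2 ← R2 − R1: [0, 3, 3, 3]
R3 ← R3 − R1: [0, -2, -1, 11]
R3 ← R3 + (2/3)·R2: [0, 0, 1, 13]
Echelon form has 3 nonzero rows, so rank(T) = 3.
The row space has dimension equal to the rank: 3.

3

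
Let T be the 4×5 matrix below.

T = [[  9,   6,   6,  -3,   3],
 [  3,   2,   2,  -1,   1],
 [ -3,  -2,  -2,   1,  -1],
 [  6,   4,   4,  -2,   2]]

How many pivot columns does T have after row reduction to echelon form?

Row reduce to echelon form.
R2 ← R2 − (1/3)·R1: [0, 0, 0, 0, 0]
R3 ← R3 + (1/3)·R1: [0, 0, 0, 0, 0]
R4 ← R4 − (2/3)·R1: [0, 0, 0, 0, 0]
Echelon form has 1 nonzero row, so rank(T) = 1.
Each nonzero row contributes one pivot column: 1 pivot columns.

1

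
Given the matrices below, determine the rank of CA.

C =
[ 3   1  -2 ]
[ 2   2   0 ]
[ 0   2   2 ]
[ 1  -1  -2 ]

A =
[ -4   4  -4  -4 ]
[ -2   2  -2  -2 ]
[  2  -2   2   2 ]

1

First compute CA:
[[-18,  18, -18, -18],
 [-12,  12, -12, -12],
 [  0,   0,   0,   0],
 [ -6,   6,  -6,  -6]]
Now row reduce the product.
R2 ← R2 − (2/3)·R1: [0, 0, 0, 0]
R4 ← R4 − (1/3)·R1: [0, 0, 0, 0]
1 nonzero row, so rank(CA) = 1.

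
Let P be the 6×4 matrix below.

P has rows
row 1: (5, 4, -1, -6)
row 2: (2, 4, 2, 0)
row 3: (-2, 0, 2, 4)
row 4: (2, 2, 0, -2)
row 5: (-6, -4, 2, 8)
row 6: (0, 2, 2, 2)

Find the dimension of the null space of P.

Row reduce to echelon form.
R2 ← R2 − (2/5)·R1: [0, 12/5, 12/5, 12/5]
R3 ← R3 + (2/5)·R1: [0, 8/5, 8/5, 8/5]
R4 ← R4 − (2/5)·R1: [0, 2/5, 2/5, 2/5]
R5 ← R5 + (6/5)·R1: [0, 4/5, 4/5, 4/5]
R3 ← R3 − (2/3)·R2: [0, 0, 0, 0]
R4 ← R4 − (1/6)·R2: [0, 0, 0, 0]
R5 ← R5 − (1/3)·R2: [0, 0, 0, 0]
R6 ← R6 − (5/6)·R2: [0, 0, 0, 0]
2 nonzero rows, so rank(P) = 2.
P has 4 columns; by rank–nullity, nullity = 4 − 2 = 2.

2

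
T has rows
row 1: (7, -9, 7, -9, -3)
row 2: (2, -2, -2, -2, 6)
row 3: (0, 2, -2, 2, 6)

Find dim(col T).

Row reduce to echelon form.
R2 ← R2 − (2/7)·R1: [0, 4/7, -4, 4/7, 48/7]
R3 ← R3 − (7/2)·R2: [0, 0, 12, 0, -18]
Echelon form has 3 nonzero rows, so rank(T) = 3.
The column space has dimension equal to the rank: 3.

3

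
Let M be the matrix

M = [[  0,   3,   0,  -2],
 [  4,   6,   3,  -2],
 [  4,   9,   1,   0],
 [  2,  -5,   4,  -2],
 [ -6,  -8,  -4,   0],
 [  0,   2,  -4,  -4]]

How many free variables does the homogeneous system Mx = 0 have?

Row reduce to echelon form.
Swap R1 ↔ R2
R3 ← R3 − R1: [0, 3, -2, 2]
R4 ← R4 − (1/2)·R1: [0, -8, 5/2, -1]
R5 ← R5 + (3/2)·R1: [0, 1, 1/2, -3]
R3 ← R3 − R2: [0, 0, -2, 4]
R4 ← R4 + (8/3)·R2: [0, 0, 5/2, -19/3]
R5 ← R5 − (1/3)·R2: [0, 0, 1/2, -7/3]
R6 ← R6 − (2/3)·R2: [0, 0, -4, -8/3]
R4 ← R4 + (5/4)·R3: [0, 0, 0, -4/3]
R5 ← R5 + (1/4)·R3: [0, 0, 0, -4/3]
R6 ← R6 − (2)·R3: [0, 0, 0, -32/3]
R5 ← R5 − R4: [0, 0, 0, 0]
R6 ← R6 − (8)·R4: [0, 0, 0, 0]
4 nonzero rows, so rank(M) = 4.
M has 4 columns; by rank–nullity, nullity = 4 − 4 = 0.

0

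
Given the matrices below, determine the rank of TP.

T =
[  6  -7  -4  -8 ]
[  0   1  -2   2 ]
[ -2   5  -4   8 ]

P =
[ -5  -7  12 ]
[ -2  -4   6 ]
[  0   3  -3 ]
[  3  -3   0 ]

First compute TP:
[[-40,  -2,  42],
 [  4, -16,  12],
 [ 24, -42,  18]]
Now row reduce the product.
R2 ← R2 + (1/10)·R1: [0, -81/5, 81/5]
R3 ← R3 + (3/5)·R1: [0, -216/5, 216/5]
R3 ← R3 − (8/3)·R2: [0, 0, 0]
2 nonzero rows, so rank(TP) = 2.

2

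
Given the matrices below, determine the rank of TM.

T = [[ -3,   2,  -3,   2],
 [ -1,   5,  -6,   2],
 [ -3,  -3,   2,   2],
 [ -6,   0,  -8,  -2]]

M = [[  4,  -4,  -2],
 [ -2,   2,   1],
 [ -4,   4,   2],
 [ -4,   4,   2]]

1

First compute TM:
[[-12,  12,   6],
 [  2,  -2,  -1],
 [-22,  22,  11],
 [ 16, -16,  -8]]
Now row reduce the product.
R2 ← R2 + (1/6)·R1: [0, 0, 0]
R3 ← R3 − (11/6)·R1: [0, 0, 0]
R4 ← R4 + (4/3)·R1: [0, 0, 0]
1 nonzero row, so rank(TM) = 1.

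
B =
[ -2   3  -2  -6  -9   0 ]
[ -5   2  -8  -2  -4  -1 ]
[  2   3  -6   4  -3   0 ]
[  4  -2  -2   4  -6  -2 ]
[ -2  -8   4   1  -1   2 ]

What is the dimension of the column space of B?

5

Row reduce to echelon form.
R2 ← R2 − (5/2)·R1: [0, -11/2, -3, 13, 37/2, -1]
R3 ← R3 + R1: [0, 6, -8, -2, -12, 0]
R4 ← R4 + (2)·R1: [0, 4, -6, -8, -24, -2]
R5 ← R5 − R1: [0, -11, 6, 7, 8, 2]
R3 ← R3 + (12/11)·R2: [0, 0, -124/11, 134/11, 90/11, -12/11]
R4 ← R4 + (8/11)·R2: [0, 0, -90/11, 16/11, -116/11, -30/11]
R5 ← R5 − (2)·R2: [0, 0, 12, -19, -29, 4]
R4 ← R4 − (45/62)·R3: [0, 0, 0, -229/31, -511/31, -60/31]
R5 ← R5 + (33/31)·R3: [0, 0, 0, -187/31, -629/31, 88/31]
R5 ← R5 − (187/229)·R4: [0, 0, 0, 0, -1564/229, 1012/229]
Echelon form has 5 nonzero rows, so rank(B) = 5.
The column space has dimension equal to the rank: 5.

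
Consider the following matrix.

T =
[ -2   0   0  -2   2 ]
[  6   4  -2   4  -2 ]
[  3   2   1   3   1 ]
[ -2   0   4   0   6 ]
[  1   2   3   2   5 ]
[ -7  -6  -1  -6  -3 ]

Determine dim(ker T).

2

Row reduce to echelon form.
R2 ← R2 + (3)·R1: [0, 4, -2, -2, 4]
R3 ← R3 + (3/2)·R1: [0, 2, 1, 0, 4]
R4 ← R4 − R1: [0, 0, 4, 2, 4]
R5 ← R5 + (1/2)·R1: [0, 2, 3, 1, 6]
R6 ← R6 − (7/2)·R1: [0, -6, -1, 1, -10]
R3 ← R3 − (1/2)·R2: [0, 0, 2, 1, 2]
R5 ← R5 − (1/2)·R2: [0, 0, 4, 2, 4]
R6 ← R6 + (3/2)·R2: [0, 0, -4, -2, -4]
R4 ← R4 − (2)·R3: [0, 0, 0, 0, 0]
R5 ← R5 − (2)·R3: [0, 0, 0, 0, 0]
R6 ← R6 + (2)·R3: [0, 0, 0, 0, 0]
3 nonzero rows, so rank(T) = 3.
T has 5 columns; by rank–nullity, nullity = 5 − 3 = 2.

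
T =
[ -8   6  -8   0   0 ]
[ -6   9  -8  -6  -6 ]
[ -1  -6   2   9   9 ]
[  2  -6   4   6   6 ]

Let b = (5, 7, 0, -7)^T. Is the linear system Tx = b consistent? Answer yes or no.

Row reduce the augmented matrix [T | b].
R2 ← R2 − (3/4)·R1: [0, 9/2, -2, -6, -6, 13/4]
R3 ← R3 − (1/8)·R1: [0, -27/4, 3, 9, 9, -5/8]
R4 ← R4 + (1/4)·R1: [0, -9/2, 2, 6, 6, -23/4]
R3 ← R3 + (3/2)·R2: [0, 0, 0, 0, 0, 17/4]
R4 ← R4 + R2: [0, 0, 0, 0, 0, -5/2]
R4 ← R4 + (10/17)·R3: [0, 0, 0, 0, 0, 0]
The echelon form has 3 nonzero rows; the last pivot sits in the augmented column, so rank(T) = 2 but rank([T|b]) = 3.
Since the ranks differ, the system is inconsistent.

no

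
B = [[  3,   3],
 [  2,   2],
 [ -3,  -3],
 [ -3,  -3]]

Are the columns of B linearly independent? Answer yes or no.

Row reduce B to echelon form.
R2 ← R2 − (2/3)·R1: [0, 0]
R3 ← R3 + R1: [0, 0]
R4 ← R4 + R1: [0, 0]
1 pivot among 2 columns.
Only 1 < 2 pivot columns, so the columns are linearly dependent.

no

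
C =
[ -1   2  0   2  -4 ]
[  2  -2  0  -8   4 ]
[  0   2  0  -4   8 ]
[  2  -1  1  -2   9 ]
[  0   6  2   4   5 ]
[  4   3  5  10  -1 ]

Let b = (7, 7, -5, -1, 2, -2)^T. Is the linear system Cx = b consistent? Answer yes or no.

Row reduce the augmented matrix [C | b].
R2 ← R2 + (2)·R1: [0, 2, 0, -4, -4, 21]
R4 ← R4 + (2)·R1: [0, 3, 1, 2, 1, 13]
R6 ← R6 + (4)·R1: [0, 11, 5, 18, -17, 26]
R3 ← R3 − R2: [0, 0, 0, 0, 12, -26]
R4 ← R4 − (3/2)·R2: [0, 0, 1, 8, 7, -37/2]
R5 ← R5 − (3)·R2: [0, 0, 2, 16, 17, -61]
R6 ← R6 − (11/2)·R2: [0, 0, 5, 40, 5, -179/2]
Swap R3 ↔ R4
R5 ← R5 − (2)·R3: [0, 0, 0, 0, 3, -24]
R6 ← R6 − (5)·R3: [0, 0, 0, 0, -30, 3]
R5 ← R5 − (1/4)·R4: [0, 0, 0, 0, 0, -35/2]
R6 ← R6 + (5/2)·R4: [0, 0, 0, 0, 0, -62]
R6 ← R6 − (124/35)·R5: [0, 0, 0, 0, 0, 0]
The echelon form has 5 nonzero rows; the last pivot sits in the augmented column, so rank(C) = 4 but rank([C|b]) = 5.
Since the ranks differ, the system is inconsistent.

no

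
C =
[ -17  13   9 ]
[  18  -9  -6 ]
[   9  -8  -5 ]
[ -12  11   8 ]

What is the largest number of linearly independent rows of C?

3

Row reduce to echelon form.
R2 ← R2 + (18/17)·R1: [0, 81/17, 60/17]
R3 ← R3 + (9/17)·R1: [0, -19/17, -4/17]
R4 ← R4 − (12/17)·R1: [0, 31/17, 28/17]
R3 ← R3 + (19/81)·R2: [0, 0, 16/27]
R4 ← R4 − (31/81)·R2: [0, 0, 8/27]
R4 ← R4 − (1/2)·R3: [0, 0, 0]
Echelon form has 3 nonzero rows, so rank(C) = 3.
The rank gives the maximum number of linearly independent rows: 3.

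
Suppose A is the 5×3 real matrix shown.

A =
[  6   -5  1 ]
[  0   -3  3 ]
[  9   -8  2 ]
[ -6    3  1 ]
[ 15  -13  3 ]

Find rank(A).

Row reduce to echelon form.
R3 ← R3 − (3/2)·R1: [0, -1/2, 1/2]
R4 ← R4 + R1: [0, -2, 2]
R5 ← R5 − (5/2)·R1: [0, -1/2, 1/2]
R3 ← R3 − (1/6)·R2: [0, 0, 0]
R4 ← R4 − (2/3)·R2: [0, 0, 0]
R5 ← R5 − (1/6)·R2: [0, 0, 0]
Echelon form has 2 nonzero rows, so rank(A) = 2.

2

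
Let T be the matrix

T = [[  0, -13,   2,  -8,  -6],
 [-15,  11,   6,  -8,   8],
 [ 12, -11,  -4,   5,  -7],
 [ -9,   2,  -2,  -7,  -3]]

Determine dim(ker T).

Row reduce to echelon form.
Swap R1 ↔ R2
R3 ← R3 + (4/5)·R1: [0, -11/5, 4/5, -7/5, -3/5]
R4 ← R4 − (3/5)·R1: [0, -23/5, -28/5, -11/5, -39/5]
R3 ← R3 − (11/65)·R2: [0, 0, 6/13, -3/65, 27/65]
R4 ← R4 − (23/65)·R2: [0, 0, -82/13, 41/65, -369/65]
R4 ← R4 + (41/3)·R3: [0, 0, 0, 0, 0]
3 nonzero rows, so rank(T) = 3.
T has 5 columns; by rank–nullity, nullity = 5 − 3 = 2.

2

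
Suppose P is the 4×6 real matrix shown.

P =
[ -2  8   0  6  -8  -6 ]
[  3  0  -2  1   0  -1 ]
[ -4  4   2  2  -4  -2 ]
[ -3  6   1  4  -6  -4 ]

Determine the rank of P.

Row reduce to echelon form.
R2 ← R2 + (3/2)·R1: [0, 12, -2, 10, -12, -10]
R3 ← R3 − (2)·R1: [0, -12, 2, -10, 12, 10]
R4 ← R4 − (3/2)·R1: [0, -6, 1, -5, 6, 5]
R3 ← R3 + R2: [0, 0, 0, 0, 0, 0]
R4 ← R4 + (1/2)·R2: [0, 0, 0, 0, 0, 0]
Echelon form has 2 nonzero rows, so rank(P) = 2.

2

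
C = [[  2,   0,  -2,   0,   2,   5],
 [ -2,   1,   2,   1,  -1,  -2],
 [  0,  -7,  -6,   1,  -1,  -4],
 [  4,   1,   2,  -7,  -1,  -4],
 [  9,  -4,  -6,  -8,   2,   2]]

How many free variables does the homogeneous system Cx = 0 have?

3

Row reduce to echelon form.
R2 ← R2 + R1: [0, 1, 0, 1, 1, 3]
R4 ← R4 − (2)·R1: [0, 1, 6, -7, -5, -14]
R5 ← R5 − (9/2)·R1: [0, -4, 3, -8, -7, -41/2]
R3 ← R3 + (7)·R2: [0, 0, -6, 8, 6, 17]
R4 ← R4 − R2: [0, 0, 6, -8, -6, -17]
R5 ← R5 + (4)·R2: [0, 0, 3, -4, -3, -17/2]
R4 ← R4 + R3: [0, 0, 0, 0, 0, 0]
R5 ← R5 + (1/2)·R3: [0, 0, 0, 0, 0, 0]
3 nonzero rows, so rank(C) = 3.
C has 6 columns; by rank–nullity, nullity = 6 − 3 = 3.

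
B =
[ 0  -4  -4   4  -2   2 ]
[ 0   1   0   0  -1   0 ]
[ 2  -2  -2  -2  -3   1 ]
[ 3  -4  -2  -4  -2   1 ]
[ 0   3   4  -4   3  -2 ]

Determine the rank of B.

Row reduce to echelon form.
Swap R1 ↔ R3
R4 ← R4 − (3/2)·R1: [0, -1, 1, -1, 5/2, -1/2]
R3 ← R3 + (4)·R2: [0, 0, -4, 4, -6, 2]
R4 ← R4 + R2: [0, 0, 1, -1, 3/2, -1/2]
R5 ← R5 − (3)·R2: [0, 0, 4, -4, 6, -2]
R4 ← R4 + (1/4)·R3: [0, 0, 0, 0, 0, 0]
R5 ← R5 + R3: [0, 0, 0, 0, 0, 0]
Echelon form has 3 nonzero rows, so rank(B) = 3.

3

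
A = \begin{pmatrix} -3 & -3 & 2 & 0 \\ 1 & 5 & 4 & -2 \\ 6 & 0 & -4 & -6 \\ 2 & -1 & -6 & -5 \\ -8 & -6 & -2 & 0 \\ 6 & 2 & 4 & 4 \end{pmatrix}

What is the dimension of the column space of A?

4

Row reduce to echelon form.
R2 ← R2 + (1/3)·R1: [0, 4, 14/3, -2]
R3 ← R3 + (2)·R1: [0, -6, 0, -6]
R4 ← R4 + (2/3)·R1: [0, -3, -14/3, -5]
R5 ← R5 − (8/3)·R1: [0, 2, -22/3, 0]
R6 ← R6 + (2)·R1: [0, -4, 8, 4]
R3 ← R3 + (3/2)·R2: [0, 0, 7, -9]
R4 ← R4 + (3/4)·R2: [0, 0, -7/6, -13/2]
R5 ← R5 − (1/2)·R2: [0, 0, -29/3, 1]
R6 ← R6 + R2: [0, 0, 38/3, 2]
R4 ← R4 + (1/6)·R3: [0, 0, 0, -8]
R5 ← R5 + (29/21)·R3: [0, 0, 0, -80/7]
R6 ← R6 − (38/21)·R3: [0, 0, 0, 128/7]
R5 ← R5 − (10/7)·R4: [0, 0, 0, 0]
R6 ← R6 + (16/7)·R4: [0, 0, 0, 0]
Echelon form has 4 nonzero rows, so rank(A) = 4.
The column space has dimension equal to the rank: 4.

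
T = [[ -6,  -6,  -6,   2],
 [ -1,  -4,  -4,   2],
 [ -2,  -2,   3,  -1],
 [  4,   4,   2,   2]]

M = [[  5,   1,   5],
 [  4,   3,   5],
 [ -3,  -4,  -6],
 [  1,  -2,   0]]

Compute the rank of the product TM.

First compute TM:
[[-34,  -4, -24],
 [ -7,  -1,  -1],
 [-28, -18, -38],
 [ 32,   4,  28]]
Now row reduce the product.
R2 ← R2 − (7/34)·R1: [0, -3/17, 67/17]
R3 ← R3 − (14/17)·R1: [0, -250/17, -310/17]
R4 ← R4 + (16/17)·R1: [0, 4/17, 92/17]
R3 ← R3 − (250/3)·R2: [0, 0, -1040/3]
R4 ← R4 + (4/3)·R2: [0, 0, 32/3]
R4 ← R4 + (2/65)·R3: [0, 0, 0]
3 nonzero rows, so rank(TM) = 3.

3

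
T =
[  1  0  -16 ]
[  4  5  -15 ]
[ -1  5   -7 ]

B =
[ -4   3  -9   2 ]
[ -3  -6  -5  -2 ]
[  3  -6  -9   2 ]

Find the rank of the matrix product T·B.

3

First compute TB:
[[-52,  99, 135, -30],
 [-76,  72,  74, -32],
 [-32,   9,  47, -26]]
Now row reduce the product.
R2 ← R2 − (19/13)·R1: [0, -945/13, -1603/13, 154/13]
R3 ← R3 − (8/13)·R1: [0, -675/13, -469/13, -98/13]
R3 ← R3 − (5/7)·R2: [0, 0, 52, -16]
3 nonzero rows, so rank(TB) = 3.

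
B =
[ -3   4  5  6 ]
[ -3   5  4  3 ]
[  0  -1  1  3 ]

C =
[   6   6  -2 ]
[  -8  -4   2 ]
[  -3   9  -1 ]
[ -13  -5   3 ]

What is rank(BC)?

First compute BC:
[[-143, -19,  27],
 [-109, -17,  21],
 [-34,  -2,   6]]
Now row reduce the product.
R2 ← R2 − (109/143)·R1: [0, -360/143, 60/143]
R3 ← R3 − (34/143)·R1: [0, 360/143, -60/143]
R3 ← R3 + R2: [0, 0, 0]
2 nonzero rows, so rank(BC) = 2.

2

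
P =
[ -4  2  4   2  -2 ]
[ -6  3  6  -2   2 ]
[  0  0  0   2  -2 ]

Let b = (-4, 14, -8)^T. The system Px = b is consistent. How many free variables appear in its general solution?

3

Row reduce the augmented matrix [P | b].
R2 ← R2 − (3/2)·R1: [0, 0, 0, -5, 5, 20]
R3 ← R3 + (2/5)·R2: [0, 0, 0, 0, 0, 0]
The echelon form has 2 nonzero rows, and every pivot lies in the first 5 columns, so rank(P) = rank([P|b]) = 2.
The system is consistent.
Free variables = (unknowns) − (rank) = 5 − 2 = 3.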